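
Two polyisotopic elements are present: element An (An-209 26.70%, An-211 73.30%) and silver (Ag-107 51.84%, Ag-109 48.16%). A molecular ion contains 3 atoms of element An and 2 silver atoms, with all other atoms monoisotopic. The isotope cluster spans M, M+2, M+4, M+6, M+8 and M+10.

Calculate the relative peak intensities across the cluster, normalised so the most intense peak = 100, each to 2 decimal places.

Element An pattern (n=3): 0.01903416 : 0.15676451 : 0.43036849 : 0.39383284
Silver pattern (n=2): 0.26873856 : 0.49932288 : 0.23193856
Convolve the two distributions (both contribute in 2-u steps):
  M: 0.01903416×0.26873856 = 0.005115
  M+2: 0.01903416×0.49932288 + 0.15676451×0.26873856 = 0.051633
  M+4: 0.01903416×0.23193856 + 0.15676451×0.49932288 + 0.43036849×0.26873856 = 0.198347
  M+6: 0.15676451×0.23193856 + 0.43036849×0.49932288 + 0.39383284×0.26873856 = 0.357091
  M+8: 0.43036849×0.23193856 + 0.39383284×0.49932288 = 0.296469
  M+10: 0.39383284×0.23193856 = 0.091345
Scale to base peak (0.357091) = 100: 1.43 : 14.46 : 55.55 : 100.00 : 83.02 : 25.58

1.43 : 14.46 : 55.55 : 100.00 : 83.02 : 25.58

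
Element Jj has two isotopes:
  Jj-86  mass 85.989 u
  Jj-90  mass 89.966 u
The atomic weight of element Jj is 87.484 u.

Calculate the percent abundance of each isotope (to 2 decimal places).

Jj-86: 62.41%, Jj-90: 37.59%

Let x be the fractional abundance of Jj-86; then Jj-90 has abundance 1 − x.
85.989·x + 89.966·(1 − x) = 87.484
(85.989 − 89.966)·x = 87.484 − 89.966
x = -2.482 / -3.977 = 0.62409 → 62.41% Jj-86, 37.59% Jj-90.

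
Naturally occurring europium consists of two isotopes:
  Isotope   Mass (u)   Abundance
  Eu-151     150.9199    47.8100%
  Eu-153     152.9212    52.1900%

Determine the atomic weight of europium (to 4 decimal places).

Average mass = Σ (abundance × isotope mass) = 0.478100 × 150.9199 + 0.521900 × 152.9212
= 72.15480 + 79.80957 = 151.96437 u

151.9644 u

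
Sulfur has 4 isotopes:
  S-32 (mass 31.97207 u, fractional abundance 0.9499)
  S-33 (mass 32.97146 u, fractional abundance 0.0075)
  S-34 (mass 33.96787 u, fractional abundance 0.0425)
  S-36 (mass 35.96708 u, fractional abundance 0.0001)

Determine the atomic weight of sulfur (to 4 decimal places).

The abundance-weighted mean is 0.9499 × 31.97207 + 0.0075 × 32.97146 + 0.0425 × 33.96787 + 0.0001 × 35.96708
= 30.370269 + 0.247286 + 1.443634 + 0.003597 = 32.064786 u

32.0648 u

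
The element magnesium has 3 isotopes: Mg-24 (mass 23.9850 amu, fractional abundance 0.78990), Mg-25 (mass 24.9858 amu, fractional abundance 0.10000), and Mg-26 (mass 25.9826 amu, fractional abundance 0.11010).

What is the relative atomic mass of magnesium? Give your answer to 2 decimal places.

Average mass = Σ (abundance × isotope mass) = 0.78990 × 23.9850 + 0.10000 × 24.9858 + 0.11010 × 25.9826
= 18.94575 + 2.49858 + 2.86068 = 24.30501 amu

24.31 amu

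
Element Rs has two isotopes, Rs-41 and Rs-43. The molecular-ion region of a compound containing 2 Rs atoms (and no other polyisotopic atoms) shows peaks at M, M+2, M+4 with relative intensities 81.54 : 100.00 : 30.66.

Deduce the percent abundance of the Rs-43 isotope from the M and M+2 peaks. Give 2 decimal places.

38.01%

Let p = fractional abundance of Rs-41. I(M+2)/I(M) = [C(2,1)·p^1·(1−p)] / p^2 = 2·(1−p)/p = 100.00/81.54 = 1.2264
(1−p)/p = 1.2264/2 = 0.6132  ⇒  p = 1/(1 + 0.6132) = 0.6199
Rs-41: 61.99%, Rs-43: 38.01%.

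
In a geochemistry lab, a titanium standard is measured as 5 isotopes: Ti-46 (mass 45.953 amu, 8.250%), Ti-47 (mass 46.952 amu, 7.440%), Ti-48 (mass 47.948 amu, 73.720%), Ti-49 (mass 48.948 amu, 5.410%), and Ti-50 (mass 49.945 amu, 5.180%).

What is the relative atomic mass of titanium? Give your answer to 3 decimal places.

47.867 amu

Average mass = Σ (abundance × isotope mass) = 0.08250 × 45.953 + 0.07440 × 46.952 + 0.73720 × 47.948 + 0.05410 × 48.948 + 0.05180 × 49.945
= 3.7911 + 3.4932 + 35.3473 + 2.6481 + 2.5872 = 47.8669 amu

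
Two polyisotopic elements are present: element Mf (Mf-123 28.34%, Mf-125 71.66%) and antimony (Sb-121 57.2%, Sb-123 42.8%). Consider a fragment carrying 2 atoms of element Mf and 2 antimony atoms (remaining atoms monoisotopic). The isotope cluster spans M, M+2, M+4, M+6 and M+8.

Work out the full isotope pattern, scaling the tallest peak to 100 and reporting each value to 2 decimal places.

Element Mf pattern (n=2): 0.08031556 : 0.40616888 : 0.51351556
Antimony pattern (n=2): 0.327184 : 0.489632 : 0.183184
Convolve the two distributions (both contribute in 2-u steps):
  M: 0.08031556×0.327184 = 0.026278
  M+2: 0.08031556×0.489632 + 0.40616888×0.327184 = 0.172217
  M+4: 0.08031556×0.183184 + 0.40616888×0.489632 + 0.51351556×0.327184 = 0.381600
  M+6: 0.40616888×0.183184 + 0.51351556×0.489632 = 0.325837
  M+8: 0.51351556×0.183184 = 0.094068
Scale to base peak (0.381600) = 100: 6.89 : 45.13 : 100.00 : 85.39 : 24.65

6.89 : 45.13 : 100.00 : 85.39 : 24.65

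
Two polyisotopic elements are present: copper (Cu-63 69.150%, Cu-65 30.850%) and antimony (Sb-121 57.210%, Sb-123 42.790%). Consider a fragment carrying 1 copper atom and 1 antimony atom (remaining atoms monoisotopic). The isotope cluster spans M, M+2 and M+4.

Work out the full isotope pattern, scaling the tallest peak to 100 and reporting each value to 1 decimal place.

83.7 : 100.0 : 27.9

Copper pattern (n=1): 0.6915 : 0.3085
Antimony pattern (n=1): 0.5721 : 0.4279
Convolve the two distributions (both contribute in 2-u steps):
  M: 0.6915×0.5721 = 0.395607
  M+2: 0.6915×0.4279 + 0.3085×0.5721 = 0.472386
  M+4: 0.3085×0.4279 = 0.132007
Scale to base peak (0.472386) = 100: 83.7 : 100.0 : 27.9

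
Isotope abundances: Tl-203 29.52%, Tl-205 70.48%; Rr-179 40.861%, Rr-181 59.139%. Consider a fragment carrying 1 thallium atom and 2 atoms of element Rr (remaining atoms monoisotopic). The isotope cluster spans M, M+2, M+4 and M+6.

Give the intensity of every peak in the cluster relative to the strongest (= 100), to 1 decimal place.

Thallium pattern (n=1): 0.2952 : 0.7048
Element Rr pattern (n=2): 0.16696213 : 0.48329574 : 0.34974213
Convolve the two distributions (both contribute in 2-u steps):
  M: 0.2952×0.16696213 = 0.049287
  M+2: 0.2952×0.48329574 + 0.7048×0.16696213 = 0.260344
  M+4: 0.2952×0.34974213 + 0.7048×0.48329574 = 0.443871
  M+6: 0.7048×0.34974213 = 0.246498
Scale to base peak (0.443871) = 100: 11.1 : 58.7 : 100.0 : 55.5

11.1 : 58.7 : 100.0 : 55.5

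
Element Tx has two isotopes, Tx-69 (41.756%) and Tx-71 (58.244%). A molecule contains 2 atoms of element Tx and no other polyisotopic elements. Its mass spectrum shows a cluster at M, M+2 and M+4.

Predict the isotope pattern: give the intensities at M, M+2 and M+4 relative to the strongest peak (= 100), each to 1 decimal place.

Expanding (0.41756 + 0.58244)^2:
P(M) = 0.41756^2 = 0.174356
P(M+2) = 2 × 0.41756^1 × 0.58244^1 = 0.486407
P(M+4) = 0.58244^2 = 0.339236
The M+2 peak is largest (0.486407); scaling to 100 gives 35.8 : 100.0 : 69.7.

35.8 : 100.0 : 69.7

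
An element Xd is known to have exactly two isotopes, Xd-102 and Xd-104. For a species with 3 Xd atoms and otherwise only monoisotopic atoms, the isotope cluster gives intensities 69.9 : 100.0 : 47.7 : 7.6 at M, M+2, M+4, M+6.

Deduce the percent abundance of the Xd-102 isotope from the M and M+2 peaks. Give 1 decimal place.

Write p for the Xd-102 fraction. I(M+2)/I(M) = [C(3,1)·p^2·(1−p)] / p^3 = 3·(1−p)/p = 100.0/69.9 = 1.4306
(1−p)/p = 1.4306/3 = 0.4769  ⇒  p = 1/(1 + 0.4769) = 0.6771
Xd-102: 67.7%, Xd-104: 32.3%.

67.7%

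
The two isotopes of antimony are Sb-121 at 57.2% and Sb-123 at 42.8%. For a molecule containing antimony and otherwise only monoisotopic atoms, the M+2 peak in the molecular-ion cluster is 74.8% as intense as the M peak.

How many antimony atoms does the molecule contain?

The M+2/M ratio from n Sb atoms is n · q/p = n · 0.428/0.572.
n = 0.748 × 0.572/0.428 = 1.00 ≈ 1

1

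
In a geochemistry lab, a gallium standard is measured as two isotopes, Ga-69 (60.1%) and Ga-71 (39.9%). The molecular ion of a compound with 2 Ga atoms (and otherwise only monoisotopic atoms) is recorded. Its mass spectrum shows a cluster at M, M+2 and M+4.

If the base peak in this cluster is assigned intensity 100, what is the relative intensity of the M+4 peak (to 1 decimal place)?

33.2

Binomial terms of (0.601 + 0.399)^2: M 0.3612, M+2 0.4796, M+4 0.1592 → M+2 is the base peak.
P(M+2) = C(2,1) × 0.601^1 × 0.399^1 = 2 × 0.6010 × 0.3990 = 0.479598 (base)
P(M+4) = C(2,2) × 0.601^0 × 0.399^2 = 1 × 1.0000 × 0.159201 = 0.159201
Relative intensity = 0.159201 / 0.479598 × 100 = 33.2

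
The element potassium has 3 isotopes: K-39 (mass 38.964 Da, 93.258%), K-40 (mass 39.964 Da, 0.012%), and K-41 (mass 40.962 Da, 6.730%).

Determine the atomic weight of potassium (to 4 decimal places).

Weight each isotope mass by its fractional abundance: 0.93258 × 38.964 + 0.00012 × 39.964 + 0.06730 × 40.962
= 36.33705 + 0.00480 + 2.75674 = 39.09859 Da

39.0986 Da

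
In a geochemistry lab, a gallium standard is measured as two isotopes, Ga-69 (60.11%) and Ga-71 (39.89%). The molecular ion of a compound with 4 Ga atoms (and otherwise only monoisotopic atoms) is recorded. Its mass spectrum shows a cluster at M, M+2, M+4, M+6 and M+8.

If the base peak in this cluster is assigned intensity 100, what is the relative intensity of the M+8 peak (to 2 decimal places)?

7.31

Binomial terms of (0.6011 + 0.3989)^4: M 0.1306, M+2 0.3465, M+4 0.3450, M+6 0.1526, M+8 0.0253 → M+2 is the base peak.
P(M+2) = C(4,1) × 0.6011^3 × 0.3989^1 = 4 × 0.21719018 × 0.3989 = 0.346549 (base)
P(M+8) = C(4,4) × 0.6011^0 × 0.3989^4 = 1 × 1.0000 × 0.02531956 = 0.025320
Relative intensity = 0.025320 / 0.346549 × 100 = 7.31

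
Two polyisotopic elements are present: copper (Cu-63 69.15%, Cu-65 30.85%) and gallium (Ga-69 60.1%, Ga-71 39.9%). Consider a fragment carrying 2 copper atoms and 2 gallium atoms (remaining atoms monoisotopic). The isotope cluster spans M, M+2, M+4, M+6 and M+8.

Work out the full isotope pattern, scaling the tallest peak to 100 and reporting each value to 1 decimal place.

Copper pattern (n=2): 0.47817225 : 0.4266555 : 0.09517225
Gallium pattern (n=2): 0.361201 : 0.479598 : 0.159201
Convolve the two distributions (both contribute in 2-u steps):
  M: 0.47817225×0.361201 = 0.172716
  M+2: 0.47817225×0.479598 + 0.4266555×0.361201 = 0.383439
  M+4: 0.47817225×0.159201 + 0.4266555×0.479598 + 0.09517225×0.361201 = 0.315125
  M+6: 0.4266555×0.159201 + 0.09517225×0.479598 = 0.113568
  M+8: 0.09517225×0.159201 = 0.015152
Scale to base peak (0.383439) = 100: 45.0 : 100.0 : 82.2 : 29.6 : 4.0

45.0 : 100.0 : 82.2 : 29.6 : 4.0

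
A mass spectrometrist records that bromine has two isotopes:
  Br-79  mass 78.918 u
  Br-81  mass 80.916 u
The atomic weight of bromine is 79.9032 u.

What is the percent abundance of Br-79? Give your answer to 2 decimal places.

Let x be the fractional abundance of Br-79; then Br-81 has abundance 1 − x.
78.918·x + 80.916·(1 − x) = 79.9032
(78.918 − 80.916)·x = 79.9032 − 80.916
x = -1.0128 / -1.998 = 0.50691 → 50.69% Br-79, 49.31% Br-81.

50.69%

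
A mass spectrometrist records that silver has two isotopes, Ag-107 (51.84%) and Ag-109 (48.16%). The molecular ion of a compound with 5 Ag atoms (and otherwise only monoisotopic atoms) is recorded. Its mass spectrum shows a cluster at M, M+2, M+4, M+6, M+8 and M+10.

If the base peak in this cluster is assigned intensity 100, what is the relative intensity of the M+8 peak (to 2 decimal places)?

43.15

Term probabilities: M 0.0374, M+2 0.1739, M+4 0.3231, M+6 0.3002, M+8 0.1394, M+10 0.0259. Base peak = M+4.
P(M+4) = C(5,2) × 0.5184^3 × 0.4816^2 = 10 × 0.13931407 × 0.23193856 = 0.323123 (base)
P(M+8) = C(5,4) × 0.5184^1 × 0.4816^4 = 5 × 0.5184 × 0.0537955 = 0.139438
Relative intensity = 0.139438 / 0.323123 × 100 = 43.15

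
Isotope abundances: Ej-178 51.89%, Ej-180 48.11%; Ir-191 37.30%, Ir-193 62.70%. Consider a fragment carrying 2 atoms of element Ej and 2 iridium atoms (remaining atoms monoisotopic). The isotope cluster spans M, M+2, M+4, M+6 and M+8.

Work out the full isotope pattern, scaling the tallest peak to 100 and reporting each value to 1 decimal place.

10.1 : 52.6 : 100.0 : 82.0 : 24.5

Element Ej pattern (n=2): 0.26925721 : 0.49928558 : 0.23145721
Iridium pattern (n=2): 0.139129 : 0.467742 : 0.393129
Convolve the two distributions (both contribute in 2-u steps):
  M: 0.26925721×0.139129 = 0.037461
  M+2: 0.26925721×0.467742 + 0.49928558×0.139129 = 0.195408
  M+4: 0.26925721×0.393129 + 0.49928558×0.467742 + 0.23145721×0.139129 = 0.371592
  M+6: 0.49928558×0.393129 + 0.23145721×0.467742 = 0.304546
  M+8: 0.23145721×0.393129 = 0.090993
Scale to base peak (0.371592) = 100: 10.1 : 52.6 : 100.0 : 82.0 : 24.5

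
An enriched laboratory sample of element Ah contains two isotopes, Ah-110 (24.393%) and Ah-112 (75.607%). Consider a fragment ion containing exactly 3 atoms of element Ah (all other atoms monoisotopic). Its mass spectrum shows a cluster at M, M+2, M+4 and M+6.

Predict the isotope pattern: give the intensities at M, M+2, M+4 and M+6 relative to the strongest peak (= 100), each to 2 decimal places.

3.36 : 31.23 : 96.79 : 100.00

Each Ah atom is independently Ah-110 (p = 0.24393) or Ah-112 (q = 0.75607); the cluster is the binomial expansion (p + q)^3.
P(M) = 0.24393^3 = 0.014514
P(M+2) = 3 × 0.24393^2 × 0.75607^1 = 0.134963
P(M+4) = 3 × 0.24393^1 × 0.75607^2 = 0.418322
P(M+6) = 0.75607^3 = 0.432201
The M+6 peak is largest (0.432201); scaling to 100 gives 3.36 : 31.23 : 96.79 : 100.00.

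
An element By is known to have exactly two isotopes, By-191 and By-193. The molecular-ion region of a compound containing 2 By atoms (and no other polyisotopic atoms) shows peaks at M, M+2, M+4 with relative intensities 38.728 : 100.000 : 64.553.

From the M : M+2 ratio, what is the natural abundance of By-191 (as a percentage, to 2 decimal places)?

If p is the fraction of By that is By-191, then I(M+2)/I(M) = [C(2,1)·p^1·(1−p)] / p^2 = 2·(1−p)/p = 100.000/38.728 = 2.5821
(1−p)/p = 2.5821/2 = 1.2911  ⇒  p = 1/(1 + 1.2911) = 0.4365
By-191: 43.65%, By-193: 56.35%.

43.65%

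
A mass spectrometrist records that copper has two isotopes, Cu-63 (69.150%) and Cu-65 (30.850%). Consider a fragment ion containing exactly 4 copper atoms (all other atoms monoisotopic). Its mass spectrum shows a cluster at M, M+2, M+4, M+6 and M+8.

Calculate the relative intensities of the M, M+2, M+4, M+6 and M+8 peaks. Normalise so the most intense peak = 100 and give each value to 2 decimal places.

56.04 : 100.00 : 66.92 : 19.90 : 2.22

Each Cu atom is independently Cu-63 (p = 0.69150) or Cu-65 (q = 0.30850); the cluster is the binomial expansion (p + q)^4.
P(M) = 0.69150^4 = 0.228649
P(M+2) = 4 × 0.69150^3 × 0.30850^1 = 0.408030
P(M+4) = 6 × 0.69150^2 × 0.30850^2 = 0.273052
P(M+6) = 4 × 0.69150^1 × 0.30850^3 = 0.081212
P(M+8) = 0.30850^4 = 0.009058
The M+2 peak is largest (0.408030); scaling to 100 gives 56.04 : 100.00 : 66.92 : 19.90 : 2.22.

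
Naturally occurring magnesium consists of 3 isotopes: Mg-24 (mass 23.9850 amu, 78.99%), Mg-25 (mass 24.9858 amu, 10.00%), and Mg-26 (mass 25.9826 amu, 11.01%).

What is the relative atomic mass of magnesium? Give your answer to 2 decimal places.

24.31 amu

Ar = Σ fᵢ·mᵢ = 0.7899 × 23.9850 + 0.1000 × 24.9858 + 0.1101 × 25.9826
= 18.94575 + 2.49858 + 2.86068 = 24.30501 amu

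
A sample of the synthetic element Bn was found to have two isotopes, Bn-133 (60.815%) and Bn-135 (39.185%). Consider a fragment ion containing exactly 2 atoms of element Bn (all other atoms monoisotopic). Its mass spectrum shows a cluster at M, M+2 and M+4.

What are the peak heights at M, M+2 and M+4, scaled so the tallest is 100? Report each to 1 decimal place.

Each Bn atom is independently Bn-133 (p = 0.60815) or Bn-135 (q = 0.39185); the cluster is the binomial expansion (p + q)^2.
P(M) = 0.60815^2 = 0.369846
P(M+2) = 2 × 0.60815^1 × 0.39185^1 = 0.476607
P(M+4) = 0.39185^2 = 0.153546
The M+2 peak is largest (0.476607); scaling to 100 gives 77.6 : 100.0 : 32.2.

77.6 : 100.0 : 32.2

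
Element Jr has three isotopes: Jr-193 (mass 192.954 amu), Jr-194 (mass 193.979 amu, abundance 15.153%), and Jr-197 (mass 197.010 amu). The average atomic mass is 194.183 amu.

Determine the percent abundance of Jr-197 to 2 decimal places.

Let x and y be the fractions of Jr-193 and Jr-197. Then x + y = 1 − 0.15153 = 0.84847 and 192.954x + 197.010y = 194.183 − 0.15153×193.979 = 164.78936213.
Substituting: 192.954x + 197.010(0.84847 − x) = 164.78936213
(192.954 − 197.010)x = -2.36771257  ⇒  x = 0.58376, y = 0.26471
Jr-193: 58.38%, Jr-197: 26.47%.

26.47%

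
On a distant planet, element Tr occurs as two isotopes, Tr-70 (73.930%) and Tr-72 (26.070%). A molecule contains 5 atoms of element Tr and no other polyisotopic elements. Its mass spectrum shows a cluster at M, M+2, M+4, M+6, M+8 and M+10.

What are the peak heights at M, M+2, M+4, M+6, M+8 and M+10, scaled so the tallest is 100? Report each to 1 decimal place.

56.7 : 100.0 : 70.5 : 24.9 : 4.4 : 0.3

Each Tr atom is independently Tr-70 (p = 0.73930) or Tr-72 (q = 0.26070); the cluster is the binomial expansion (p + q)^5.
P(M) = 0.73930^5 = 0.220853
P(M+2) = 5 × 0.73930^4 × 0.26070^1 = 0.389398
P(M+4) = 10 × 0.73930^3 × 0.26070^2 = 0.274628
P(M+6) = 10 × 0.73930^2 × 0.26070^3 = 0.096842
P(M+8) = 5 × 0.73930^1 × 0.26070^4 = 0.017075
P(M+10) = 0.26070^5 = 0.001204
The M+2 peak is largest (0.389398); scaling to 100 gives 56.7 : 100.0 : 70.5 : 24.9 : 4.4 : 0.3.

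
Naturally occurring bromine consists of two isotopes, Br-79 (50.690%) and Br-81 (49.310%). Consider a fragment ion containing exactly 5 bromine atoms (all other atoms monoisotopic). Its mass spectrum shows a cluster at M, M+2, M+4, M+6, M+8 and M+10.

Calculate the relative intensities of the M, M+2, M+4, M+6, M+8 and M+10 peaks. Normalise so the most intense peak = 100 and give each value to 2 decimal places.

10.57 : 51.40 : 100.00 : 97.28 : 47.31 : 9.21

The 5 Br atoms are independent, so intensities follow the terms of (0.50690 + 0.49310)^5.
P(M) = 0.50690^5 = 0.033467
P(M+2) = 5 × 0.50690^4 × 0.49310^1 = 0.162777
P(M+4) = 10 × 0.50690^3 × 0.49310^2 = 0.316692
P(M+6) = 10 × 0.50690^2 × 0.49310^3 = 0.308070
P(M+8) = 5 × 0.50690^1 × 0.49310^4 = 0.149842
P(M+10) = 0.49310^5 = 0.029152
The M+4 peak is largest (0.316692); scaling to 100 gives 10.57 : 51.40 : 100.00 : 97.28 : 47.31 : 9.21.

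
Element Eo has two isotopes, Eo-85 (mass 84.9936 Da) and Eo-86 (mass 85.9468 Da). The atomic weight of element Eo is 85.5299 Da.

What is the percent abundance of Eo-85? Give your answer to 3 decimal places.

43.737%

Let x be the fractional abundance of Eo-85; then Eo-86 has abundance 1 − x.
84.9936·x + 85.9468·(1 − x) = 85.5299
(84.9936 − 85.9468)·x = 85.5299 − 85.9468
x = -0.4169 / -0.9532 = 0.43737 → 43.737% Eo-85, 56.263% Eo-86.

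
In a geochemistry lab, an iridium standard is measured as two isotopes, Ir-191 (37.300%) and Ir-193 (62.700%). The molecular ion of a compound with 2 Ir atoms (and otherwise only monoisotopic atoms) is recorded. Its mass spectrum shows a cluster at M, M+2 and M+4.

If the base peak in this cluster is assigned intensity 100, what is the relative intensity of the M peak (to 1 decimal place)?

29.7

Term probabilities: M 0.1391, M+2 0.4677, M+4 0.3931. Base peak = M+2.
P(M+2) = C(2,1) × 0.37300^1 × 0.62700^1 = 2 × 0.3730 × 0.6270 = 0.467742 (base)
P(M) = C(2,0) × 0.37300^2 × 0.62700^0 = 1 × 0.139129 × 1.0000 = 0.139129
Relative intensity = 0.139129 / 0.467742 × 100 = 29.7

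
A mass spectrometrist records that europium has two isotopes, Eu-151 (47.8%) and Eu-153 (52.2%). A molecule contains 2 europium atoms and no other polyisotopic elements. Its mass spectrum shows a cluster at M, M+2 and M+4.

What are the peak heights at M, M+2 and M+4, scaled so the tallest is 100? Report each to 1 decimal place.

45.8 : 100.0 : 54.6

Each Eu atom is independently Eu-151 (p = 0.478) or Eu-153 (q = 0.522); the cluster is the binomial expansion (p + q)^2.
P(M) = 0.478^2 = 0.228484
P(M+2) = 2 × 0.478^1 × 0.522^1 = 0.499032
P(M+4) = 0.522^2 = 0.272484
The M+2 peak is largest (0.499032); scaling to 100 gives 45.8 : 100.0 : 54.6.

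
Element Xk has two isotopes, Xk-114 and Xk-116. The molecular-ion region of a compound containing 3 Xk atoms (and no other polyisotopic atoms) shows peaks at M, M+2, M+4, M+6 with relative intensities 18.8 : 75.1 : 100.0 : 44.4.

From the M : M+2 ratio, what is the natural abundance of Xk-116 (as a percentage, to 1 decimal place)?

57.1%

Write p for the Xk-114 fraction. I(M+2)/I(M) = [C(3,1)·p^2·(1−p)] / p^3 = 3·(1−p)/p = 75.1/18.8 = 3.9947
(1−p)/p = 3.9947/3 = 1.3316  ⇒  p = 1/(1 + 1.3316) = 0.4289
Xk-114: 42.9%, Xk-116: 57.1%.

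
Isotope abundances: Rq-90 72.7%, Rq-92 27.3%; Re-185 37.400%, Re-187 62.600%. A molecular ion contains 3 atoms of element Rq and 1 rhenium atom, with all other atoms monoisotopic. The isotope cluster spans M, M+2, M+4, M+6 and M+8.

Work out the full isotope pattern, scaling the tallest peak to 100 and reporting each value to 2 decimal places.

35.71 : 100.00 : 82.44 : 27.18 : 3.17

Element Rq pattern (n=3): 0.38424058 : 0.43286525 : 0.16254775 : 0.02034642
Rhenium pattern (n=1): 0.3740 : 0.6260
Convolve the two distributions (both contribute in 2-u steps):
  M: 0.38424058×0.3740 = 0.143706
  M+2: 0.38424058×0.6260 + 0.43286525×0.3740 = 0.402426
  M+4: 0.43286525×0.6260 + 0.16254775×0.3740 = 0.331767
  M+6: 0.16254775×0.6260 + 0.02034642×0.3740 = 0.109364
  M+8: 0.02034642×0.6260 = 0.012737
Scale to base peak (0.402426) = 100: 35.71 : 100.00 : 82.44 : 27.18 : 3.17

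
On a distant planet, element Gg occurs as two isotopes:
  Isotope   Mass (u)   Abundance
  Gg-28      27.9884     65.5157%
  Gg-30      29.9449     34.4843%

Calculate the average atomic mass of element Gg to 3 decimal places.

28.663 u

Weight each isotope mass by its fractional abundance: 0.655157 × 27.9884 + 0.344843 × 29.9449
= 18.33680 + 10.32629 = 28.66309 u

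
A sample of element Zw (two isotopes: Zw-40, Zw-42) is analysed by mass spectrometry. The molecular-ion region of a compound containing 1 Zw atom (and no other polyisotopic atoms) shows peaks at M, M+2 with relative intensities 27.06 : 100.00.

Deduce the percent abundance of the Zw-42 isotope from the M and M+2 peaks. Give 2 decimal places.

If p is the fraction of Zw that is Zw-40, then I(M+2)/I(M) = [C(1,1)·p^0·(1−p)] / p^1 = 1·(1−p)/p = 100.00/27.06 = 3.6955
(1−p)/p = 3.6955/1 = 3.6955  ⇒  p = 1/(1 + 3.6955) = 0.2130
Zw-40: 21.30%, Zw-42: 78.70%.

78.70%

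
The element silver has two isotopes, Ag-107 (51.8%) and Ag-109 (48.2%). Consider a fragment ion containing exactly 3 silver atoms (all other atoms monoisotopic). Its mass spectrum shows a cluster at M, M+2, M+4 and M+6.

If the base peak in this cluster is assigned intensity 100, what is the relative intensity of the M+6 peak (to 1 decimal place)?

28.9

(0.518 + 0.482)^3 gives M 0.1390, M+2 0.3880, M+4 0.3610, M+6 0.1120; the largest is M+2.
P(M+2) = C(3,1) × 0.518^2 × 0.482^1 = 3 × 0.268324 × 0.4820 = 0.387997 (base)
P(M+6) = C(3,3) × 0.518^0 × 0.482^3 = 1 × 1.0000 × 0.11198017 = 0.111980
Relative intensity = 0.111980 / 0.387997 × 100 = 28.9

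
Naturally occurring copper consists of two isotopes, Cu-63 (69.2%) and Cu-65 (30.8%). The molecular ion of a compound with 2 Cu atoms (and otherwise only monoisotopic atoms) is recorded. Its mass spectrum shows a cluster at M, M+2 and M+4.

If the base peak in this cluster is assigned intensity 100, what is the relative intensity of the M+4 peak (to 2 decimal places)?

Term probabilities: M 0.4789, M+2 0.4263, M+4 0.0949. Base peak = M.
P(M) = C(2,0) × 0.692^2 × 0.308^0 = 1 × 0.478864 × 1.0000 = 0.478864 (base)
P(M+4) = C(2,2) × 0.692^0 × 0.308^2 = 1 × 1.0000 × 0.094864 = 0.094864
Relative intensity = 0.094864 / 0.478864 × 100 = 19.81

19.81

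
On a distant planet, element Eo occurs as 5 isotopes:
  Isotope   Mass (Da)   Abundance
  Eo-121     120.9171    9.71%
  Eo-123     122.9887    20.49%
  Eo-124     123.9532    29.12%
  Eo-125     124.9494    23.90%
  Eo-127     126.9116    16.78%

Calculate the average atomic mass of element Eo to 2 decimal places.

124.20 Da

The abundance-weighted mean is 0.0971 × 120.9171 + 0.2049 × 122.9887 + 0.2912 × 123.9532 + 0.2390 × 124.9494 + 0.1678 × 126.9116
= 11.74105 + 25.20038 + 36.09517 + 29.86291 + 21.29577 = 124.19528 Da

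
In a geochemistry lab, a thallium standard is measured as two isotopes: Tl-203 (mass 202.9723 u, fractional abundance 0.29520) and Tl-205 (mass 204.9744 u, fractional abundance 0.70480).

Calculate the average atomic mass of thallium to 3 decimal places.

204.383 u

Ar = Σ fᵢ·mᵢ = 0.29520 × 202.9723 + 0.70480 × 204.9744
= 59.91742 + 144.46596 = 204.38338 u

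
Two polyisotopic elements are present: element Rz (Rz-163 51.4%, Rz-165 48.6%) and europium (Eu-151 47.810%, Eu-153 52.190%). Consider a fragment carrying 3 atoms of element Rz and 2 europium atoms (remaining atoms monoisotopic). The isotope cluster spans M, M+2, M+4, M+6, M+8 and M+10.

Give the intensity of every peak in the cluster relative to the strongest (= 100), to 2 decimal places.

Element Rz pattern (n=3): 0.13579674 : 0.38519777 : 0.36421423 : 0.11479126
Europium pattern (n=2): 0.22857961 : 0.49904078 : 0.27237961
Convolve the two distributions (both contribute in 2-u steps):
  M: 0.13579674×0.22857961 = 0.031040
  M+2: 0.13579674×0.49904078 + 0.38519777×0.22857961 = 0.155816
  M+4: 0.13579674×0.27237961 + 0.38519777×0.49904078 + 0.36421423×0.22857961 = 0.312470
  M+6: 0.38519777×0.27237961 + 0.36421423×0.49904078 + 0.11479126×0.22857961 = 0.312917
  M+8: 0.36421423×0.27237961 + 0.11479126×0.49904078 = 0.156490
  M+10: 0.11479126×0.27237961 = 0.031267
Scale to base peak (0.312917) = 100: 9.92 : 49.79 : 99.86 : 100.00 : 50.01 : 9.99

9.92 : 49.79 : 99.86 : 100.00 : 50.01 : 9.99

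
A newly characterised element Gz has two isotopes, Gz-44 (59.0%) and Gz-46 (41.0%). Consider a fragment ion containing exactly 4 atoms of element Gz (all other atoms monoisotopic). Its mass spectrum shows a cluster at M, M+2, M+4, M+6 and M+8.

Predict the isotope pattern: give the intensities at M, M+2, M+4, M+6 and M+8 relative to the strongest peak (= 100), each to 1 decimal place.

Expanding (0.590 + 0.410)^4:
P(M) = 0.590^4 = 0.121174
P(M+2) = 4 × 0.590^3 × 0.410^1 = 0.336822
P(M+4) = 6 × 0.590^2 × 0.410^2 = 0.351094
P(M+6) = 4 × 0.590^1 × 0.410^3 = 0.162654
P(M+8) = 0.410^4 = 0.028258
The M+4 peak is largest (0.351094); scaling to 100 gives 34.5 : 95.9 : 100.0 : 46.3 : 8.0.

34.5 : 95.9 : 100.0 : 46.3 : 8.0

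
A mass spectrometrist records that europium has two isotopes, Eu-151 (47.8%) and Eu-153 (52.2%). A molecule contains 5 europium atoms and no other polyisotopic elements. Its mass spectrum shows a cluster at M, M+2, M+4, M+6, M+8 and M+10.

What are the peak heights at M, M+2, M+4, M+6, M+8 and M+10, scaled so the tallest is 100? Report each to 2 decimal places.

7.68 : 41.93 : 91.57 : 100.00 : 54.60 : 11.93

The 5 Eu atoms are independent, so intensities follow the terms of (0.478 + 0.522)^5.
P(M) = 0.478^5 = 0.024954
P(M+2) = 5 × 0.478^4 × 0.522^1 = 0.136255
P(M+4) = 10 × 0.478^3 × 0.522^2 = 0.297594
P(M+6) = 10 × 0.478^2 × 0.522^3 = 0.324988
P(M+8) = 5 × 0.478^1 × 0.522^4 = 0.177452
P(M+10) = 0.522^5 = 0.038757
The M+6 peak is largest (0.324988); scaling to 100 gives 7.68 : 41.93 : 91.57 : 100.00 : 54.60 : 11.93.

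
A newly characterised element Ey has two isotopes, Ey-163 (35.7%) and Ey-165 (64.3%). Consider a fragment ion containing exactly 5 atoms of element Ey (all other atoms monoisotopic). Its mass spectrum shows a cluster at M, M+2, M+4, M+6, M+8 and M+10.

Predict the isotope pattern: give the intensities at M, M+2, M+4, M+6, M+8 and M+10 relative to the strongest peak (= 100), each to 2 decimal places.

1.71 : 15.41 : 55.52 : 100.00 : 90.06 : 32.44

The 5 Ey atoms are independent, so intensities follow the terms of (0.357 + 0.643)^5.
P(M) = 0.357^5 = 0.005799
P(M+2) = 5 × 0.357^4 × 0.643^1 = 0.052222
P(M+4) = 10 × 0.357^3 × 0.643^2 = 0.188116
P(M+6) = 10 × 0.357^2 × 0.643^3 = 0.338820
P(M+8) = 5 × 0.357^1 × 0.643^4 = 0.305128
P(M+10) = 0.643^5 = 0.109914
The M+6 peak is largest (0.338820); scaling to 100 gives 1.71 : 15.41 : 55.52 : 100.00 : 90.06 : 32.44.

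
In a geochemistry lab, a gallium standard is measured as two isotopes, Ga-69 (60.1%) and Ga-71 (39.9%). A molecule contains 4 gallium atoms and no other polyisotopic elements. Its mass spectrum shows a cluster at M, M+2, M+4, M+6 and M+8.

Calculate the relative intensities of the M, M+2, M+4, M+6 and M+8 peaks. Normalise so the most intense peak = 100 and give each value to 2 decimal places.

37.66 : 100.00 : 99.58 : 44.08 : 7.32

The 4 Ga atoms are independent, so intensities follow the terms of (0.601 + 0.399)^4.
P(M) = 0.601^4 = 0.130466
P(M+2) = 4 × 0.601^3 × 0.399^1 = 0.346463
P(M+4) = 6 × 0.601^2 × 0.399^2 = 0.345021
P(M+6) = 4 × 0.601^1 × 0.399^3 = 0.152705
P(M+8) = 0.399^4 = 0.025345
The M+2 peak is largest (0.346463); scaling to 100 gives 37.66 : 100.00 : 99.58 : 44.08 : 7.32.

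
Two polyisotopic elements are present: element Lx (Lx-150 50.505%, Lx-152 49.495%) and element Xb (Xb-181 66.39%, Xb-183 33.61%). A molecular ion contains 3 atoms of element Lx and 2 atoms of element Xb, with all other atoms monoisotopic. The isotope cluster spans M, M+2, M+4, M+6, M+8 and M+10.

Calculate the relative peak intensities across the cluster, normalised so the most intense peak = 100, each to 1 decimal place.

16.4 : 64.6 : 100.0 : 75.4 : 27.7 : 3.9

Element Lx pattern (n=3): 0.12882588 : 0.37874886 : 0.37117463 : 0.12125062
Element Xb pattern (n=2): 0.44076321 : 0.44627358 : 0.11296321
Convolve the two distributions (both contribute in 2-u steps):
  M: 0.12882588×0.44076321 = 0.056782
  M+2: 0.12882588×0.44627358 + 0.37874886×0.44076321 = 0.224430
  M+4: 0.12882588×0.11296321 + 0.37874886×0.44627358 + 0.37117463×0.44076321 = 0.347178
  M+6: 0.37874886×0.11296321 + 0.37117463×0.44627358 + 0.12125062×0.44076321 = 0.261873
  M+8: 0.37117463×0.11296321 + 0.12125062×0.44627358 = 0.096040
  M+10: 0.12125062×0.11296321 = 0.013697
Scale to base peak (0.347178) = 100: 16.4 : 64.6 : 100.0 : 75.4 : 27.7 : 3.9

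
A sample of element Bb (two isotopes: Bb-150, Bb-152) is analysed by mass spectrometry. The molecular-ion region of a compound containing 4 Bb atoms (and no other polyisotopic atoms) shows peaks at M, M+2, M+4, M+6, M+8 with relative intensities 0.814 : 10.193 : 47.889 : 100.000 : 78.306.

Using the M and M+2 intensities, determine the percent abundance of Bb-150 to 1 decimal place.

Write p for the Bb-150 fraction. I(M+2)/I(M) = [C(4,1)·p^3·(1−p)] / p^4 = 4·(1−p)/p = 10.193/0.814 = 12.5221
(1−p)/p = 12.5221/4 = 3.1305  ⇒  p = 1/(1 + 3.1305) = 0.2421
Bb-150: 24.2%, Bb-152: 75.8%.

24.2%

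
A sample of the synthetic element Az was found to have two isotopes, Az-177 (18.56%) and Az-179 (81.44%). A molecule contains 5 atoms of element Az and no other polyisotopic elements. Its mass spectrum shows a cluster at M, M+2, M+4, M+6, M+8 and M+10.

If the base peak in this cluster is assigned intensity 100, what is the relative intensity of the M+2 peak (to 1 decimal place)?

(0.1856 + 0.8144)^5 gives M 0.0002, M+2 0.0048, M+4 0.0424, M+6 0.1861, M+8 0.4082, M+10 0.3583; the largest is M+8.
P(M+8) = C(5,4) × 0.1856^1 × 0.8144^4 = 5 × 0.1856 × 0.43989706 = 0.408224 (base)
P(M+2) = C(5,1) × 0.1856^4 × 0.8144^1 = 5 × 0.00118662 × 0.8144 = 0.004832
Relative intensity = 0.004832 / 0.408224 × 100 = 1.2

1.2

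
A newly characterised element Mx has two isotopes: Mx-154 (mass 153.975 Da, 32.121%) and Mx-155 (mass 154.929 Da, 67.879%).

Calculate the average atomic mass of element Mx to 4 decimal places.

154.6226 Da

Ar = Σ fᵢ·mᵢ = 0.32121 × 153.975 + 0.67879 × 154.929
= 49.45831 + 105.16426 = 154.62257 Da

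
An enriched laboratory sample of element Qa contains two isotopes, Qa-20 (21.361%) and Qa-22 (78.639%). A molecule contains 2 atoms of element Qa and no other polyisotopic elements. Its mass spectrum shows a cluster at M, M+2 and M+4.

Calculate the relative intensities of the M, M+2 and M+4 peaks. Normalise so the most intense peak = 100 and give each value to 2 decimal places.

7.38 : 54.33 : 100.00

Each Qa atom is independently Qa-20 (p = 0.21361) or Qa-22 (q = 0.78639); the cluster is the binomial expansion (p + q)^2.
P(M) = 0.21361^2 = 0.045629
P(M+2) = 2 × 0.21361^1 × 0.78639^1 = 0.335962
P(M+4) = 0.78639^2 = 0.618409
The M+4 peak is largest (0.618409); scaling to 100 gives 7.38 : 54.33 : 100.00.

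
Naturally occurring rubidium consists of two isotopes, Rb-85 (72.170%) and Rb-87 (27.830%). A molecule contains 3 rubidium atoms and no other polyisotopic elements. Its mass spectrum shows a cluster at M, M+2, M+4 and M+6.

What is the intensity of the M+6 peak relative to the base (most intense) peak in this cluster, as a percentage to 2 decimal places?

Term probabilities: M 0.3759, M+2 0.4349, M+4 0.1677, M+6 0.0216. Base peak = M+2.
P(M+2) = C(3,1) × 0.72170^2 × 0.27830^1 = 3 × 0.52085089 × 0.2783 = 0.434858 (base)
P(M+6) = C(3,3) × 0.72170^0 × 0.27830^3 = 1 × 1.0000 × 0.02155458 = 0.021555
Relative intensity = 0.021555 / 0.434858 × 100 = 4.96

4.96%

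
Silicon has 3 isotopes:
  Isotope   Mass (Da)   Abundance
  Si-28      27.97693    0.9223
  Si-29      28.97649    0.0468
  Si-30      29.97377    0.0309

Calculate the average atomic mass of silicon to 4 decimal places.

28.0854 Da

Ar = Σ fᵢ·mᵢ = 0.9223 × 27.97693 + 0.0468 × 28.97649 + 0.0309 × 29.97377
= 25.803123 + 1.356100 + 0.926189 = 28.085412 Da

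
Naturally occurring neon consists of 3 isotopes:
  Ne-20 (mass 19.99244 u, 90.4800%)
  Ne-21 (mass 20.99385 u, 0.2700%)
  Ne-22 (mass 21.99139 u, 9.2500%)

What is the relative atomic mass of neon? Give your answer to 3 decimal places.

Ar = Σ fᵢ·mᵢ = 0.904800 × 19.99244 + 0.002700 × 20.99385 + 0.092500 × 21.99139
= 18.089160 + 0.056683 + 2.034204 = 20.180047 u

20.180 u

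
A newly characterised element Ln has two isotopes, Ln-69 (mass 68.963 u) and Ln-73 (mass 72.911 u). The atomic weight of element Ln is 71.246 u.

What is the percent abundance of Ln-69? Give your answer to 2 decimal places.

With x = fraction of Ln-69 (so Ln-73 is 1 − x):
68.963·x + 72.911·(1 − x) = 71.246
(68.963 − 72.911)·x = 71.246 − 72.911
x = -1.665 / -3.948 = 0.42173 → 42.17% Ln-69, 57.83% Ln-73.

42.17%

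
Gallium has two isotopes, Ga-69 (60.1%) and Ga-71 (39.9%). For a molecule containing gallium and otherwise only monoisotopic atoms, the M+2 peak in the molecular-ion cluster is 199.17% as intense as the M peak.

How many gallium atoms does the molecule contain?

3

The M+2/M ratio from n Ga atoms is n · q/p = n · 0.399/0.601.
n = 1.9917 × 0.601/0.399 = 3.00 ≈ 3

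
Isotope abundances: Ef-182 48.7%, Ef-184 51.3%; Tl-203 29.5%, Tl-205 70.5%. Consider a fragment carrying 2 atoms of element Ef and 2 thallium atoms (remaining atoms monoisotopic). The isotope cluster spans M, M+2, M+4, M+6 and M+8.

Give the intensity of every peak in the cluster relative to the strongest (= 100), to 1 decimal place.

Element Ef pattern (n=2): 0.237169 : 0.499662 : 0.263169
Thallium pattern (n=2): 0.087025 : 0.41595 : 0.497025
Convolve the two distributions (both contribute in 2-u steps):
  M: 0.237169×0.087025 = 0.020640
  M+2: 0.237169×0.41595 + 0.499662×0.087025 = 0.142134
  M+4: 0.237169×0.497025 + 0.499662×0.41595 + 0.263169×0.087025 = 0.348616
  M+6: 0.499662×0.497025 + 0.263169×0.41595 = 0.357810
  M+8: 0.263169×0.497025 = 0.130802
Scale to base peak (0.357810) = 100: 5.8 : 39.7 : 97.4 : 100.0 : 36.6

5.8 : 39.7 : 97.4 : 100.0 : 36.6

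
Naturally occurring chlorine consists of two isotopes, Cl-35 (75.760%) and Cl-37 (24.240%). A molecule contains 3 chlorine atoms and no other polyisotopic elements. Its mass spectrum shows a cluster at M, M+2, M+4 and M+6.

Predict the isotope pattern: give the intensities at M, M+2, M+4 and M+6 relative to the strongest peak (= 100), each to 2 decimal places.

100.00 : 95.99 : 30.71 : 3.28

Expanding (0.75760 + 0.24240)^3:
P(M) = 0.75760^3 = 0.434830
P(M+2) = 3 × 0.75760^2 × 0.24240^1 = 0.417382
P(M+4) = 3 × 0.75760^1 × 0.24240^2 = 0.133545
P(M+6) = 0.24240^3 = 0.014243
The M peak is largest (0.434830); scaling to 100 gives 100.00 : 95.99 : 30.71 : 3.28.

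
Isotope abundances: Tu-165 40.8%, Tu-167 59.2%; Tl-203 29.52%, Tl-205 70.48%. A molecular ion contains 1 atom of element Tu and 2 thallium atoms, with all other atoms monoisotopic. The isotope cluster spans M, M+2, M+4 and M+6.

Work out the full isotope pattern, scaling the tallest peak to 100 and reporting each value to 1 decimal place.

Element Tu pattern (n=1): 0.4080 : 0.5920
Thallium pattern (n=2): 0.08714304 : 0.41611392 : 0.49674304
Convolve the two distributions (both contribute in 2-u steps):
  M: 0.4080×0.08714304 = 0.035554
  M+2: 0.4080×0.41611392 + 0.5920×0.08714304 = 0.221363
  M+4: 0.4080×0.49674304 + 0.5920×0.41611392 = 0.449011
  M+6: 0.5920×0.49674304 = 0.294072
Scale to base peak (0.449011) = 100: 7.9 : 49.3 : 100.0 : 65.5

7.9 : 49.3 : 100.0 : 65.5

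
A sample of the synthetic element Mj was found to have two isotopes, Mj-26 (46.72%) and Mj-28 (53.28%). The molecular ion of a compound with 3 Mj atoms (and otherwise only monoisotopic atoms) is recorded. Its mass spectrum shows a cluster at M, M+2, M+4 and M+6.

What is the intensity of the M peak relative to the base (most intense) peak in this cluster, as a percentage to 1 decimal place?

Binomial terms of (0.4672 + 0.5328)^3: M 0.1020, M+2 0.3489, M+4 0.3979, M+6 0.1512 → M+4 is the base peak.
P(M+4) = C(3,2) × 0.4672^1 × 0.5328^2 = 3 × 0.4672 × 0.28387584 = 0.397880 (base)
P(M) = C(3,0) × 0.4672^3 × 0.5328^0 = 1 × 0.10197847 × 1.0000 = 0.101978
Relative intensity = 0.101978 / 0.397880 × 100 = 25.6

25.6%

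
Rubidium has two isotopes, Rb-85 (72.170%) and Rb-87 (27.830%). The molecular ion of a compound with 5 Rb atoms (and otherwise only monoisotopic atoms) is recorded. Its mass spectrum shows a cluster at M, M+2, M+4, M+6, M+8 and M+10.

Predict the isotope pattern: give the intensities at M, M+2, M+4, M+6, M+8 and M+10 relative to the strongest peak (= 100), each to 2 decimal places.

The 5 Rb atoms are independent, so intensities follow the terms of (0.72170 + 0.27830)^5.
P(M) = 0.72170^5 = 0.195787
P(M+2) = 5 × 0.72170^4 × 0.27830^1 = 0.377494
P(M+4) = 10 × 0.72170^3 × 0.27830^2 = 0.291136
P(M+6) = 10 × 0.72170^2 × 0.27830^3 = 0.112267
P(M+8) = 5 × 0.72170^1 × 0.27830^4 = 0.021646
P(M+10) = 0.27830^5 = 0.001669
The M+2 peak is largest (0.377494); scaling to 100 gives 51.86 : 100.00 : 77.12 : 29.74 : 5.73 : 0.44.

51.86 : 100.00 : 77.12 : 29.74 : 5.73 : 0.44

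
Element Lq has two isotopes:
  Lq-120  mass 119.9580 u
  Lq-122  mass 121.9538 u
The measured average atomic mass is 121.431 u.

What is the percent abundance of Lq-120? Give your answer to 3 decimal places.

26.195%

Let x be the fractional abundance of Lq-120; then Lq-122 has abundance 1 − x.
119.9580·x + 121.9538·(1 − x) = 121.431
(119.9580 − 121.9538)·x = 121.431 − 121.9538
x = -0.5228 / -1.9958 = 0.26195 → 26.195% Lq-120, 73.805% Lq-122.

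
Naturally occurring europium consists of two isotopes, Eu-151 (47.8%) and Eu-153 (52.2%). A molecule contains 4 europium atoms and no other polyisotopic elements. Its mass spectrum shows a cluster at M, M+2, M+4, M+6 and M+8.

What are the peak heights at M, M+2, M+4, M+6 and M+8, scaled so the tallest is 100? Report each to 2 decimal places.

Each Eu atom is independently Eu-151 (p = 0.478) or Eu-153 (q = 0.522); the cluster is the binomial expansion (p + q)^4.
P(M) = 0.478^4 = 0.052205
P(M+2) = 4 × 0.478^3 × 0.522^1 = 0.228042
P(M+4) = 6 × 0.478^2 × 0.522^2 = 0.373549
P(M+6) = 4 × 0.478^1 × 0.522^3 = 0.271956
P(M+8) = 0.522^4 = 0.074248
The M+4 peak is largest (0.373549); scaling to 100 gives 13.98 : 61.05 : 100.00 : 72.80 : 19.88.

13.98 : 61.05 : 100.00 : 72.80 : 19.88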